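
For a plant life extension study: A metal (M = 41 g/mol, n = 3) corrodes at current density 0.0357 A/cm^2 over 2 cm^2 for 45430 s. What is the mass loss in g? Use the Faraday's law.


Apply Faraday's law: m = i*A*t*M / (n*F)
Total charge passed Q = i*A*t = 0.0357*2*45430 = 3243.702 C
m = Q*M/(n*F) = 3243.702*41/(3*96485) = 0.459 g

0.459 g


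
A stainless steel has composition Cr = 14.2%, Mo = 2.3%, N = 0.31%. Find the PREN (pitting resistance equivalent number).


Apply the PREN formula: PREN = Cr + 3.3*Mo + 16*N
PREN = 14.2 + 3.3*2.3 + 16*0.31
PREN = 14.2 + 7.59 + 4.96 = 26.75

26.75


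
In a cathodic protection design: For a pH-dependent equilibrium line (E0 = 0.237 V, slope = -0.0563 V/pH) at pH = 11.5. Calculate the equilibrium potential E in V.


Apply the Pourbaix line equation: E = E0 + slope*pH
E = 0.237 + (-0.0563)*11.5 = 0.237 + (-0.64745) = -0.41045 V
Rounded to 4 decimal places: E = -0.4105 V

-0.4105 V


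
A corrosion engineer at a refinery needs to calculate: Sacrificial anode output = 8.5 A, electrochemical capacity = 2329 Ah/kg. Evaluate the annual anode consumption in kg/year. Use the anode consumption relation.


Annual consumption = current * hours per year / capacity
Rate = 8.5 * 8760 / 2329 = 32.0 kg/year

32.0 kg/year


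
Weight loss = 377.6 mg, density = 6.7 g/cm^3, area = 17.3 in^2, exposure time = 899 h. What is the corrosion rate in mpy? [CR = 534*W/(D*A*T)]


Apply the mpy weight-loss relation: CR = 534 * W / (D * A * T)
Numerator: 534 * 377.6 = 201638.4
Denominator: 6.7 * 17.3 * 899 = 104203.09
CR = 201638.4 / 104203.09 = 1.93505 mpy

1.93505 mpy


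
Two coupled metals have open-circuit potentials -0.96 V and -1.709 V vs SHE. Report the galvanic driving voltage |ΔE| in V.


Driving voltage is the absolute potential difference.
|ΔE| = |-0.96 − (-1.709)| = 0.749 V

0.749 V


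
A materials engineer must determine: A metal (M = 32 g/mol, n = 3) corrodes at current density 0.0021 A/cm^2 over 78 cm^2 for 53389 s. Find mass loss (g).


Apply Faraday's law: m = i*A*t*M / (n*F)
Total charge passed Q = i*A*t = 0.0021*78*53389 = 8745.1182 C
m = Q*M/(n*F) = 8745.1182*32/(3*96485) = 0.967 g

0.967 g


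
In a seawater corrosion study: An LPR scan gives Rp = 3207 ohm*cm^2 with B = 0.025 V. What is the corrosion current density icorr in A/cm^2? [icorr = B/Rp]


Apply the Stern-Geary relation: icorr = B / Rp
icorr = 0.025 / 3207 = 7.795×10^-6 A/cm^2

7.795×10^-6 A/cm^2


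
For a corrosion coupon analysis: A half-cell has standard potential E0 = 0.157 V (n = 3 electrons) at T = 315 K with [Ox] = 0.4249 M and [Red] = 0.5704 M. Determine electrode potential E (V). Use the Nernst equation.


Apply the Nernst equation: E = E0 + (RT/nF)*ln([Ox]/[Red])
Step 1: RT/nF = 8.314*315/(3*96485) = 0.00904773 V
Step 2: [Ox]/[Red] = 0.4249/0.5704 = 0.744916
Step 3: ln(0.744916) = -0.294484
Step 4: correction = 0.00904773 * -0.294484 = -0.003 V
E = 0.157 + -0.003 = 0.154 V

0.154 V


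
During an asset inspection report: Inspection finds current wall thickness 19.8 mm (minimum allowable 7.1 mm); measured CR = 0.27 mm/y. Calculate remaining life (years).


Apply the remaining-life relation: RL = (t_current − t_min) / CR
RL = (19.8 − 7.1) / 0.27 = 12.7 / 0.27 = 47.0 years

47.0 years


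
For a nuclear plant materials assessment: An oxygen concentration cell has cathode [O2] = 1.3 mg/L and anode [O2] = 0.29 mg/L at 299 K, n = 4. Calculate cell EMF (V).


Apply the Nernst concentration-cell relation: E = (RT/nF)*ln(C_cathode/C_anode)
RT/nF = 8.314*299/(4*96485) = 0.00644112 V
ln(1.3/0.29) = 1.50024
E = 0.00644112 * 1.50024 = 0.00966 V

0.00966 V


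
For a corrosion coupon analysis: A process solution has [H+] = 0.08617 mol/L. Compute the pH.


pH = −log10[H+]
pH = −log10(0.08617) = 1.06

1.06


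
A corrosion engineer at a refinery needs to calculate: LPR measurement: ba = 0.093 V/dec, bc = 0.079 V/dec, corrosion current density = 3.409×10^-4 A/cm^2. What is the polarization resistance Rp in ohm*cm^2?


Apply the Stern-Geary equation: Rp = ba*bc / (2.303*icorr*(ba+bc))
ba*bc = 0.093*0.079 = 0.007347
ba+bc = 0.172; 2.303*icorr*(ba+bc) = 2.303*3.409×10^-4*0.172 = 1.3503594×10^-4
Rp = 0.007347 / 1.3503594×10^-4 = 54.4 ohm*cm^2

54.4 ohm*cm^2


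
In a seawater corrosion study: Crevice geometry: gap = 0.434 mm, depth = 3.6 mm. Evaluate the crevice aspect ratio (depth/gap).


Aspect ratio = depth / gap
Ratio = 3.6 / 0.434 = 8.3

8.3


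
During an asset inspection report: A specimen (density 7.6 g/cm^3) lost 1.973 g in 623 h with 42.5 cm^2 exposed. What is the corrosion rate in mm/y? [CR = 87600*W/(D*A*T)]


Apply the mm/y weight-loss relation: CR = 87600 * W / (D * A * T)
Numerator: 87600 * 1.973 = 172834.8
Denominator: 7.6 * 42.5 * 623 = 201229.0
CR = 172834.8 / 201229.0 = 0.858896 mm/y

0.858896 mm/y


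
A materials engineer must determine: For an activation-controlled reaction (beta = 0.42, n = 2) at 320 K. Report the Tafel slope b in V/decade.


Apply the Tafel slope relation: b = 2.303*R*T/(beta*n*F)
Numerator: 2.303 * 8.314 * 320 = 6127.09
Denominator: 0.42 * 2 * 96485 = 81047.4
b = 6127.09 / 81047.4 = 0.0756 V/decade

0.0756 V/decade


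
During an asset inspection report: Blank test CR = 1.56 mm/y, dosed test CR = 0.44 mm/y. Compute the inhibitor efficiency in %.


Apply the inhibitor-efficiency definition: IE = (CR_blank − CR_inh)/CR_blank × 100
IE = (1.56 − 0.44) / 1.56 × 100
IE = 1.12 / 1.56 × 100 = 71.8 %

71.8 %


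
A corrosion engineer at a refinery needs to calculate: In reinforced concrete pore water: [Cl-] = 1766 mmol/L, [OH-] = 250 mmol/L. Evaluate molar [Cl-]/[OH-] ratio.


Threshold parameter = [Cl-] / [OH-] (molar basis; both in mmol/L, so units cancel)
Ratio = 1766 / 250 = 7.06

7.06


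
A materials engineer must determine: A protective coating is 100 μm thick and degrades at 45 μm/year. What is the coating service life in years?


Service life = thickness / degradation rate
Life = 100 / 45 = 2.2 years

2.2 years


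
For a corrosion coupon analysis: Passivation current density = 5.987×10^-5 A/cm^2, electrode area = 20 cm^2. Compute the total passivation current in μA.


I = i_pass * A, then convert A → μA (×10^6)
I = 5.987×10^-5 * 20 * 10^6 = 1197.4 μA

1197.4 μA


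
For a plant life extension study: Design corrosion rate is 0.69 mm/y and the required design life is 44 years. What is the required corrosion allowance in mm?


Corrosion allowance = CR × design life
CA = 0.69 * 44 = 30.36 mm

30.36 mm


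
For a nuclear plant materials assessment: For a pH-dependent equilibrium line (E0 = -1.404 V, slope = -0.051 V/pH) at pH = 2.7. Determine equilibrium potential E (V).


Apply the Pourbaix line equation: E = E0 + slope*pH
E = -1.404 + (-0.051)*2.7 = -1.404 + (-0.1377) = -1.5417 V
Rounded to 4 decimal places: E = -1.5417 V

-1.5417 V


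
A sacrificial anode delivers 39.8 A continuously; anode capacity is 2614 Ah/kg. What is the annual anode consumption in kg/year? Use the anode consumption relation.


Annual consumption = current * hours per year / capacity
Rate = 39.8 * 8760 / 2614 = 133.4 kg/year

133.4 kg/year


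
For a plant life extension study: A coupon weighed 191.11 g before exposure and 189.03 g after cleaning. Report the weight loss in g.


Weight loss = initial − final
WL = 191.11 − 189.03 = 2.08 g

2.08 g


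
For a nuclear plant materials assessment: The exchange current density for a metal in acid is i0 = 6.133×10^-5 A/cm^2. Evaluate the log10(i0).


i0 = 6.133×10^-5 A/cm^2
log10(i0) = -4.212

-4.212


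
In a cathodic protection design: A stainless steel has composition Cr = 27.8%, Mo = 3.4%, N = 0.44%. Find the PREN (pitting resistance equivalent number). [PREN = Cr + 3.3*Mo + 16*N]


Apply the PREN formula: PREN = Cr + 3.3*Mo + 16*N
PREN = 27.8 + 3.3*3.4 + 16*0.44
PREN = 27.8 + 11.22 + 7.04 = 46.06

46.06


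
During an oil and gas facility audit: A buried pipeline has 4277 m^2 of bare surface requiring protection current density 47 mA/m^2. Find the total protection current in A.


I = area * current density, then convert mA → A (÷1000)
I = 4277 * 47 / 1000 = 201.02 A

201.02 A


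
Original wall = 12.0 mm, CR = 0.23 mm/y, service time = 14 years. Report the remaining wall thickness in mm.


Remaining wall = original − CR × time
t = 12.0 − 0.23*14 = 12.0 − 3.22 = 8.78 mm

8.78 mm


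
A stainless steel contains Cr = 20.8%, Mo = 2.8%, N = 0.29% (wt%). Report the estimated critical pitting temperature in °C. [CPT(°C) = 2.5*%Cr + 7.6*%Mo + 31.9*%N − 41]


Apply the ASTM G48 empirical CPT estimate: CPT(°C) = 2.5*%Cr + 7.6*%Mo + 31.9*%N − 41
2.5*20.8 = 52; 7.6*2.8 = 21.28; 31.9*0.29 = 9.251
CPT = 52 + 21.28 + 9.251 − 41 = 41.531 °C
Rounded to 0.1 °C: CPT ≈ 41.5 °C

41.5 °C


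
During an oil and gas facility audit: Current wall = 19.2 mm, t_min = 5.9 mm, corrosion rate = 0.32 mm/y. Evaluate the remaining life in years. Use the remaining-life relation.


Apply the remaining-life relation: RL = (t_current − t_min) / CR
RL = (19.2 − 5.9) / 0.32 = 13.3 / 0.32 = 41.6 years

41.6 years


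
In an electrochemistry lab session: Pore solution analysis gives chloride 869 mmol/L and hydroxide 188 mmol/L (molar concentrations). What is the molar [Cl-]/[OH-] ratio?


Threshold parameter = [Cl-] / [OH-] (molar basis; both in mmol/L, so units cancel)
Ratio = 869 / 188 = 4.62

4.62


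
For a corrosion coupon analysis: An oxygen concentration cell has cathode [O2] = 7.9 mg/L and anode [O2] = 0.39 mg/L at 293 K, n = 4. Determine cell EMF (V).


Apply the Nernst concentration-cell relation: E = (RT/nF)*ln(C_cathode/C_anode)
RT/nF = 8.314*293/(4*96485) = 0.00631187 V
ln(7.9/0.39) = 3.00847
E = 0.00631187 * 3.00847 = 0.01899 V

0.01899 V


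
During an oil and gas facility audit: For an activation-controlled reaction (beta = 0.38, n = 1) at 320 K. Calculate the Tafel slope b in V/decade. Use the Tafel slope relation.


Apply the Tafel slope relation: b = 2.303*R*T/(beta*n*F)
Numerator: 2.303 * 8.314 * 320 = 6127.09
Denominator: 0.38 * 1 * 96485 = 36664.3
b = 6127.09 / 36664.3 = 0.167 V/decade

0.167 V/decade


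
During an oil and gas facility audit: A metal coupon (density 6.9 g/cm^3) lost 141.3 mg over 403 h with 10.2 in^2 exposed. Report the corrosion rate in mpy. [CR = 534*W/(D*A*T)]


Apply the mpy weight-loss relation: CR = 534 * W / (D * A * T)
Numerator: 534 * 141.3 = 75454.2
Denominator: 6.9 * 10.2 * 403 = 28363.14
CR = 75454.2 / 28363.14 = 2.66029 mpy

2.66029 mpy


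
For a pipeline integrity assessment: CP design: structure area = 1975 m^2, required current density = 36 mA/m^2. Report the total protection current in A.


I = area * current density, then convert mA → A (÷1000)
I = 1975 * 36 / 1000 = 71.1 A

71.1 A


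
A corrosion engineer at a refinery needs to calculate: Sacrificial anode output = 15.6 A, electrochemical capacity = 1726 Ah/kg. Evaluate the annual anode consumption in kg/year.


Annual consumption = current * hours per year / capacity
Rate = 15.6 * 8760 / 1726 = 79.2 kg/year

79.2 kg/year


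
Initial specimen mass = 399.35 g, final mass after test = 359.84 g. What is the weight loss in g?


Weight loss = initial − final
WL = 399.35 − 359.84 = 39.51 g

39.51 g


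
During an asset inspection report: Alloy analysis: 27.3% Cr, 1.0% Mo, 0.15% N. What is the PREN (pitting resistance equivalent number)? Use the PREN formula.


Apply the PREN formula: PREN = Cr + 3.3*Mo + 16*N
PREN = 27.3 + 3.3*1.0 + 16*0.15
PREN = 27.3 + 3.3 + 2.4 = 33.0

33.0


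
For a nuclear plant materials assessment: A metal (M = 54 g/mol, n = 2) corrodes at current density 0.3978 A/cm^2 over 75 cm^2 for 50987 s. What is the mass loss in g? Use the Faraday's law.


Apply Faraday's law: m = i*A*t*M / (n*F)
Total charge passed Q = i*A*t = 0.3978*75*50987 = 1521197.145 C
m = Q*M/(n*F) = 1521197.145*54/(2*96485) = 425.6861 g

425.6861 g


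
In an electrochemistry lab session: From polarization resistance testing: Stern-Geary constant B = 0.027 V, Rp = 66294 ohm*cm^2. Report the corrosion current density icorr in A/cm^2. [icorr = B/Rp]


Apply the Stern-Geary relation: icorr = B / Rp
icorr = 0.027 / 66294 = 4.073×10^-7 A/cm^2

4.073×10^-7 A/cm^2


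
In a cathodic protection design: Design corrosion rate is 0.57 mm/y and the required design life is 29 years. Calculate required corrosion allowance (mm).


Corrosion allowance = CR × design life
CA = 0.57 * 29 = 16.53 mm

16.53 mm


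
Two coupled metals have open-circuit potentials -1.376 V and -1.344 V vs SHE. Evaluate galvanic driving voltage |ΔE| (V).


Driving voltage is the absolute potential difference.
|ΔE| = |-1.376 − (-1.344)| = 0.032 V

0.032 V


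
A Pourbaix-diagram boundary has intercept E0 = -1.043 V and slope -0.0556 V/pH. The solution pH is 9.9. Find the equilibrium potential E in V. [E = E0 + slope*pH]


Apply the Pourbaix line equation: E = E0 + slope*pH
E = -1.043 + (-0.0556)*9.9 = -1.043 + (-0.55044) = -1.59344 V
Rounded to 4 decimal places: E = -1.5934 V

-1.5934 V


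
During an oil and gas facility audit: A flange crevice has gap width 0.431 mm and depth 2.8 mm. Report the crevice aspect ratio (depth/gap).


Aspect ratio = depth / gap
Ratio = 2.8 / 0.431 = 6.5

6.5


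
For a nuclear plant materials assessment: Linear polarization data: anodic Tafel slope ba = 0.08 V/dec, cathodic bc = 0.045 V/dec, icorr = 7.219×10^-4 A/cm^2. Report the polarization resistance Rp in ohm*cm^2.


Apply the Stern-Geary equation: Rp = ba*bc / (2.303*icorr*(ba+bc))
ba*bc = 0.08*0.045 = 0.0036
ba+bc = 0.125; 2.303*icorr*(ba+bc) = 2.303*7.219×10^-4*0.125 = 2.0781696×10^-4
Rp = 0.0036 / 2.0781696×10^-4 = 17.3 ohm*cm^2

17.3 ohm*cm^2


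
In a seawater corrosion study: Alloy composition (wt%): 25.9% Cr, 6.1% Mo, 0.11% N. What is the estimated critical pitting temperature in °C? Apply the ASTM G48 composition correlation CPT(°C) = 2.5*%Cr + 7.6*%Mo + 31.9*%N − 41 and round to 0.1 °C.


Apply the ASTM G48 empirical CPT estimate: CPT(°C) = 2.5*%Cr + 7.6*%Mo + 31.9*%N − 41
2.5*25.9 = 64.75; 7.6*6.1 = 46.36; 31.9*0.11 = 3.509
CPT = 64.75 + 46.36 + 3.509 − 41 = 73.619 °C
Rounded to 0.1 °C: CPT ≈ 73.6 °C

73.6 °C


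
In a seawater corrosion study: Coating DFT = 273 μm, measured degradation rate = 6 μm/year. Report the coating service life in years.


Service life = thickness / degradation rate
Life = 273 / 6 = 45.5 years

45.5 years


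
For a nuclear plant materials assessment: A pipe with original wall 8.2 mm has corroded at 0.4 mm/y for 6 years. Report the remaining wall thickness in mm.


Remaining wall = original − CR × time
t = 8.2 − 0.4*6 = 8.2 − 2.4 = 5.8 mm

5.8 mm


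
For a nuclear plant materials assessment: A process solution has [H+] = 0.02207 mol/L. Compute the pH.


pH = −log10[H+]
pH = −log10(0.02207) = 1.66

1.66


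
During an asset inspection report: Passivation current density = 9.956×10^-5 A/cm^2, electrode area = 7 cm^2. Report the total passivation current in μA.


I = i_pass * A, then convert A → μA (×10^6)
I = 9.956×10^-5 * 7 * 10^6 = 696.92 μA

696.92 μA


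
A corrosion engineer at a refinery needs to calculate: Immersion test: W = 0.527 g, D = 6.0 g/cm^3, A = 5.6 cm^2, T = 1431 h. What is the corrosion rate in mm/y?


Apply the mm/y weight-loss relation: CR = 87600 * W / (D * A * T)
Numerator: 87600 * 0.527 = 46165.2
Denominator: 6.0 * 5.6 * 1431 = 48081.6
CR = 46165.2 / 48081.6 = 0.9601 mm/y

0.9601 mm/y


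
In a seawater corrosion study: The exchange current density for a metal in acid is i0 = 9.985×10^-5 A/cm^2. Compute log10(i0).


i0 = 9.985×10^-5 A/cm^2
log10(i0) = -4.001

-4.001


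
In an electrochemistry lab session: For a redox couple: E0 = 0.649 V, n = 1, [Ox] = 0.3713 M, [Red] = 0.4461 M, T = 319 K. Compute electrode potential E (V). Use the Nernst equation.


Apply the Nernst equation: E = E0 + (RT/nF)*ln([Ox]/[Red])
Step 1: RT/nF = 8.314*319/(1*96485) = 0.02748786 V
Step 2: [Ox]/[Red] = 0.3713/0.4461 = 0.832325
Step 3: ln(0.832325) = -0.183532
Step 4: correction = 0.02748786 * -0.183532 = -0.005 V
E = 0.649 + -0.005 = 0.644 V

0.644 V


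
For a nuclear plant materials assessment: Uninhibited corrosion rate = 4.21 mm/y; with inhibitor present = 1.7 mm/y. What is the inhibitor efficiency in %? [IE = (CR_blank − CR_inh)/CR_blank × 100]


Apply the inhibitor-efficiency definition: IE = (CR_blank − CR_inh)/CR_blank × 100
IE = (4.21 − 1.7) / 4.21 × 100
IE = 2.51 / 4.21 × 100 = 59.6 %

59.6 %


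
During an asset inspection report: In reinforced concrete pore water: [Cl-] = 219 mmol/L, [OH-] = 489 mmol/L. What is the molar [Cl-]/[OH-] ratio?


Threshold parameter = [Cl-] / [OH-] (molar basis; both in mmol/L, so units cancel)
Ratio = 219 / 489 = 0.45

0.45


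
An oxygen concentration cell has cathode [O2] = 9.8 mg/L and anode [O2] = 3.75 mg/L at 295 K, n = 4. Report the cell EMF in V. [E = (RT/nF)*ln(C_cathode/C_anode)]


Apply the Nernst concentration-cell relation: E = (RT/nF)*ln(C_cathode/C_anode)
RT/nF = 8.314*295/(4*96485) = 0.00635495 V
ln(9.8/3.75) = 0.96063
E = 0.00635495 * 0.96063 = 0.0061 V

0.0061 V


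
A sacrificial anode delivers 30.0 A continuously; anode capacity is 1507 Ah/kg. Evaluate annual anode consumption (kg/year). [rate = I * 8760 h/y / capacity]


Annual consumption = current * hours per year / capacity
Rate = 30.0 * 8760 / 1507 = 174.4 kg/year

174.4 kg/year


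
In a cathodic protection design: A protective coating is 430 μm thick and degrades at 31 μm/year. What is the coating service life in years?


Service life = thickness / degradation rate
Life = 430 / 31 = 13.9 years

13.9 years


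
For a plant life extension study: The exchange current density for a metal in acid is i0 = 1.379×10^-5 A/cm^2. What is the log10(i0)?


i0 = 1.379×10^-5 A/cm^2
log10(i0) = -4.86

-4.86


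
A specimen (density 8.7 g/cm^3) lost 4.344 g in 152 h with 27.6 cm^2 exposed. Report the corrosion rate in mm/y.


Apply the mm/y weight-loss relation: CR = 87600 * W / (D * A * T)
Numerator: 87600 * 4.344 = 380534.4
Denominator: 8.7 * 27.6 * 152 = 36498.24
CR = 380534.4 / 36498.24 = 10.4261 mm/y

10.4261 mm/y


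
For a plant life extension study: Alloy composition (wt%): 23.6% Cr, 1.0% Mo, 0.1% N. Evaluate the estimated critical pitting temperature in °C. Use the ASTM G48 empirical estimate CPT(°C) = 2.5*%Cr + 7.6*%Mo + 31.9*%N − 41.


Apply the ASTM G48 empirical CPT estimate: CPT(°C) = 2.5*%Cr + 7.6*%Mo + 31.9*%N − 41
2.5*23.6 = 59; 7.6*1.0 = 7.6; 31.9*0.1 = 3.19
CPT = 59 + 7.6 + 3.19 − 41 = 28.79 °C
Rounded to 0.1 °C: CPT ≈ 28.8 °C

28.8 °C


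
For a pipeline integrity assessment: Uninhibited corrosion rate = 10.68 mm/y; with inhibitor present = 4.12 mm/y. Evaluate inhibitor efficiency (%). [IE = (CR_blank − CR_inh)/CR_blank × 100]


Apply the inhibitor-efficiency definition: IE = (CR_blank − CR_inh)/CR_blank × 100
IE = (10.68 − 4.12) / 10.68 × 100
IE = 6.56 / 10.68 × 100 = 61.4 %

61.4 %


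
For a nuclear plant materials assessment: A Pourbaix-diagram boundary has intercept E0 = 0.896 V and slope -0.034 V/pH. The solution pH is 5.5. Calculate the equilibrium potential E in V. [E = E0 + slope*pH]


Apply the Pourbaix line equation: E = E0 + slope*pH
E = 0.896 + (-0.034)*5.5 = 0.896 + (-0.187) = 0.709 V
Rounded to 4 decimal places: E = 0.7090 V

0.7090 V


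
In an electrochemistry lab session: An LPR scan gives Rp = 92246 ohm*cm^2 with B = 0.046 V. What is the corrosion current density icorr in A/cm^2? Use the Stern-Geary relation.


Apply the Stern-Geary relation: icorr = B / Rp
icorr = 0.046 / 92246 = 4.987×10^-7 A/cm^2

4.987×10^-7 A/cm^2


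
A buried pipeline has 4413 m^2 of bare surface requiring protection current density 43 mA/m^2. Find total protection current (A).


I = area * current density, then convert mA → A (÷1000)
I = 4413 * 43 / 1000 = 189.76 A

189.76 A


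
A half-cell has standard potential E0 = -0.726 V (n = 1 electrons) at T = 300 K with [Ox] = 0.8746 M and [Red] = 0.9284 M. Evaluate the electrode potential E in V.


Apply the Nernst equation: E = E0 + (RT/nF)*ln([Ox]/[Red])
Step 1: RT/nF = 8.314*300/(1*96485) = 0.02585065 V
Step 2: [Ox]/[Red] = 0.8746/0.9284 = 0.942051
Step 3: ln(0.942051) = -0.059696
Step 4: correction = 0.02585065 * -0.059696 = -0.002 V
E = -0.726 + -0.002 = -0.728 V

-0.728 V


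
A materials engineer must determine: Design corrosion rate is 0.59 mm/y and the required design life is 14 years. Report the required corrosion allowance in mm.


Corrosion allowance = CR × design life
CA = 0.59 * 14 = 8.26 mm

8.26 mm


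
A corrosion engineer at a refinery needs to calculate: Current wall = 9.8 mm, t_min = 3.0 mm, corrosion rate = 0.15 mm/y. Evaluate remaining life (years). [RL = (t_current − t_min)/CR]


Apply the remaining-life relation: RL = (t_current − t_min) / CR
RL = (9.8 − 3.0) / 0.15 = 6.8 / 0.15 = 45.3 years

45.3 years


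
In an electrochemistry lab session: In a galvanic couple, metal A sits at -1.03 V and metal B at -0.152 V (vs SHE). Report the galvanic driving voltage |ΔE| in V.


Driving voltage is the absolute potential difference.
|ΔE| = |-1.03 − (-0.152)| = 0.878 V

0.878 V


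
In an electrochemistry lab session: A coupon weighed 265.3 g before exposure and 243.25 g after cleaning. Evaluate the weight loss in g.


Weight loss = initial − final
WL = 265.3 − 243.25 = 22.05 g

22.05 g


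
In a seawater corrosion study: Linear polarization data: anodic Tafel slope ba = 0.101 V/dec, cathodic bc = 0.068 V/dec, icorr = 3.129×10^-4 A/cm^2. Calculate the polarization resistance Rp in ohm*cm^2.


Apply the Stern-Geary equation: Rp = ba*bc / (2.303*icorr*(ba+bc))
ba*bc = 0.101*0.068 = 0.006868
ba+bc = 0.169; 2.303*icorr*(ba+bc) = 2.303*3.129×10^-4*0.169 = 1.2178287×10^-4
Rp = 0.006868 / 1.2178287×10^-4 = 56.4 ohm*cm^2

56.4 ohm*cm^2


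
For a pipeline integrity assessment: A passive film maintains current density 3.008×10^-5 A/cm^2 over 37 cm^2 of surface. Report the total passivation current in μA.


I = i_pass * A, then convert A → μA (×10^6)
I = 3.008×10^-5 * 37 * 10^6 = 1112.96 μA

1112.96 μA


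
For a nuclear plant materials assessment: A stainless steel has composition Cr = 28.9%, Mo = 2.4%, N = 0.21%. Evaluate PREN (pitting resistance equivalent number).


Apply the PREN formula: PREN = Cr + 3.3*Mo + 16*N
PREN = 28.9 + 3.3*2.4 + 16*0.21
PREN = 28.9 + 7.92 + 3.36 = 40.18

40.18


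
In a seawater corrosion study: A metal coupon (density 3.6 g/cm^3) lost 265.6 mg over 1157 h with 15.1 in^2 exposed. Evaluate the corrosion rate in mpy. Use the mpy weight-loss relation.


Apply the mpy weight-loss relation: CR = 534 * W / (D * A * T)
Numerator: 534 * 265.6 = 141830.4
Denominator: 3.6 * 15.1 * 1157 = 62894.52
CR = 141830.4 / 62894.52 = 2.25505 mpy

2.25505 mpy


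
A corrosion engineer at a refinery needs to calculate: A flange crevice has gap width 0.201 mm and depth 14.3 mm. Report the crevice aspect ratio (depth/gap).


Aspect ratio = depth / gap
Ratio = 14.3 / 0.201 = 71.1

71.1


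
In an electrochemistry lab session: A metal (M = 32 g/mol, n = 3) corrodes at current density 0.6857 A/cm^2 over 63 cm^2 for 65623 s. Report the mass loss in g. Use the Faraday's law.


Apply Faraday's law: m = i*A*t*M / (n*F)
Total charge passed Q = i*A*t = 0.6857*63*65623 = 2834854.5393 C
m = Q*M/(n*F) = 2834854.5393*32/(3*96485) = 313.401 g

313.401 g


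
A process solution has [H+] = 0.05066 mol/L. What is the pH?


pH = −log10[H+]
pH = −log10(0.05066) = 1.3

1.3


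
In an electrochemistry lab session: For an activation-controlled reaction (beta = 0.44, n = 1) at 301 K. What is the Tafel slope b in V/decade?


Apply the Tafel slope relation: b = 2.303*R*T/(beta*n*F)
Numerator: 2.303 * 8.314 * 301 = 5763.29
Denominator: 0.44 * 1 * 96485 = 42453.4
b = 5763.29 / 42453.4 = 0.136 V/decade

0.136 V/decade


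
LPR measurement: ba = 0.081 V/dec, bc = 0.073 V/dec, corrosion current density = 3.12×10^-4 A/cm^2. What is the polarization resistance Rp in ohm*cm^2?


Apply the Stern-Geary equation: Rp = ba*bc / (2.303*icorr*(ba+bc))
ba*bc = 0.081*0.073 = 0.005913
ba+bc = 0.154; 2.303*icorr*(ba+bc) = 2.303*3.12×10^-4*0.154 = 1.1065454×10^-4
Rp = 0.005913 / 1.1065454×10^-4 = 53.4 ohm*cm^2

53.4 ohm*cm^2


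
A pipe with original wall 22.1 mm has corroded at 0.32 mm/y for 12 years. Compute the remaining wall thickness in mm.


Remaining wall = original − CR × time
t = 22.1 − 0.32*12 = 22.1 − 3.84 = 18.26 mm

18.26 mm


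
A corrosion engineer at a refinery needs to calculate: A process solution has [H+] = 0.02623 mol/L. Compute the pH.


pH = −log10[H+]
pH = −log10(0.02623) = 1.58

1.58


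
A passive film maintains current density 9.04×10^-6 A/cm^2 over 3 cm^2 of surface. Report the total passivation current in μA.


I = i_pass * A, then convert A → μA (×10^6)
I = 9.04×10^-6 * 3 * 10^6 = 27.12 μA

27.12 μA


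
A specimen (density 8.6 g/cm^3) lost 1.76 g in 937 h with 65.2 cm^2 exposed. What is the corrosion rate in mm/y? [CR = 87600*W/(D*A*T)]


Apply the mm/y weight-loss relation: CR = 87600 * W / (D * A * T)
Numerator: 87600 * 1.76 = 154176.0
Denominator: 8.6 * 65.2 * 937 = 525394.64
CR = 154176.0 / 525394.64 = 0.2934 mm/y

0.2934 mm/y


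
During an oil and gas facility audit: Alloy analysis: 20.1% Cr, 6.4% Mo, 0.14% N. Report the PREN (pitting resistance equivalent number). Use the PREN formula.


Apply the PREN formula: PREN = Cr + 3.3*Mo + 16*N
PREN = 20.1 + 3.3*6.4 + 16*0.14
PREN = 20.1 + 21.12 + 2.24 = 43.46

43.46


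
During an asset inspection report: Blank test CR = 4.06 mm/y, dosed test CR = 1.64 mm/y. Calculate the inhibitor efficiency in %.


Apply the inhibitor-efficiency definition: IE = (CR_blank − CR_inh)/CR_blank × 100
IE = (4.06 − 1.64) / 4.06 × 100
IE = 2.42 / 4.06 × 100 = 59.6 %

59.6 %


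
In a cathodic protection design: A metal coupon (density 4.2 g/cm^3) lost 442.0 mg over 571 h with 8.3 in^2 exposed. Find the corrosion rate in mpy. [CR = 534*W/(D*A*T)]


Apply the mpy weight-loss relation: CR = 534 * W / (D * A * T)
Numerator: 534 * 442.0 = 236028.0
Denominator: 4.2 * 8.3 * 571 = 19905.06
CR = 236028.0 / 19905.06 = 11.85769 mpy

11.85769 mpy


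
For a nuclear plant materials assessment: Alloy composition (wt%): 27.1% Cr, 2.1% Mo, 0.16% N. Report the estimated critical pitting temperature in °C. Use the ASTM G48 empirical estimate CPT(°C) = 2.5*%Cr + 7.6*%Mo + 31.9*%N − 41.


Apply the ASTM G48 empirical CPT estimate: CPT(°C) = 2.5*%Cr + 7.6*%Mo + 31.9*%N − 41
2.5*27.1 = 67.75; 7.6*2.1 = 15.96; 31.9*0.16 = 5.104
CPT = 67.75 + 15.96 + 5.104 − 41 = 47.814 °C
Rounded to 0.1 °C: CPT ≈ 47.8 °C

47.8 °C


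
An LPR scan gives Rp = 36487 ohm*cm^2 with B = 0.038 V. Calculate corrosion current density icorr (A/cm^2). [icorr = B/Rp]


Apply the Stern-Geary relation: icorr = B / Rp
icorr = 0.038 / 36487 = 1.041×10^-6 A/cm^2

1.041×10^-6 A/cm^2


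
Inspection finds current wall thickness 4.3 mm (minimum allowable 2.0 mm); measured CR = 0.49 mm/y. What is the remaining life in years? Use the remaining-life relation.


Apply the remaining-life relation: RL = (t_current − t_min) / CR
RL = (4.3 − 2.0) / 0.49 = 2.3 / 0.49 = 4.7 years

4.7 years


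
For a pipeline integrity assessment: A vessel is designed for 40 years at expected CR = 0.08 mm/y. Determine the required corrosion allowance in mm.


Corrosion allowance = CR × design life
CA = 0.08 * 40 = 3.2 mm

3.2 mm


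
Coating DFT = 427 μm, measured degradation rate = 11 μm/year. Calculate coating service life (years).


Service life = thickness / degradation rate
Life = 427 / 11 = 38.8 years

38.8 years


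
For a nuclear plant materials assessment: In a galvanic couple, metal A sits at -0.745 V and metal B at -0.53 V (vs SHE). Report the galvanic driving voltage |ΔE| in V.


Driving voltage is the absolute potential difference.
|ΔE| = |-0.745 − (-0.53)| = 0.215 V

0.215 V


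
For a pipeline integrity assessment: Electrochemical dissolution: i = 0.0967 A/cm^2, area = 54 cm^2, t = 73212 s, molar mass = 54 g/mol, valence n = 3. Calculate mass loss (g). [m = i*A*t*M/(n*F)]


Apply Faraday's law: m = i*A*t*M / (n*F)
Total charge passed Q = i*A*t = 0.0967*54*73212 = 382298.4216 C
m = Q*M/(n*F) = 382298.4216*54/(3*96485) = 71.3206 g

71.3206 g


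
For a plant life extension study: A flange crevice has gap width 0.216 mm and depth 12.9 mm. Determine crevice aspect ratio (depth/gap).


Aspect ratio = depth / gap
Ratio = 12.9 / 0.216 = 59.7

59.7


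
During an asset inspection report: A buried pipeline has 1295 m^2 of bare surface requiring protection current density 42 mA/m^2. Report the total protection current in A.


I = area * current density, then convert mA → A (÷1000)
I = 1295 * 42 / 1000 = 54.39 A

54.39 A


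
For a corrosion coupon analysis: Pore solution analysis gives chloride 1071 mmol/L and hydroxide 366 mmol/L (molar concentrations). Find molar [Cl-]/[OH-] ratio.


Threshold parameter = [Cl-] / [OH-] (molar basis; both in mmol/L, so units cancel)
Ratio = 1071 / 366 = 2.93

2.93


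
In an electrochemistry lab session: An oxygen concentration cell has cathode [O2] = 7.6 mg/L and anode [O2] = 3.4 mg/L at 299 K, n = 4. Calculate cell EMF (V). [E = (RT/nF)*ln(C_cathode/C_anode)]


Apply the Nernst concentration-cell relation: E = (RT/nF)*ln(C_cathode/C_anode)
RT/nF = 8.314*299/(4*96485) = 0.00644112 V
ln(7.6/3.4) = 0.80437
E = 0.00644112 * 0.80437 = 0.00518 V

0.00518 V


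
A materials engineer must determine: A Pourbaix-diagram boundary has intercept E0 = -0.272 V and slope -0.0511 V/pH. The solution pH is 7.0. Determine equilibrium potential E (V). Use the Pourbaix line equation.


Apply the Pourbaix line equation: E = E0 + slope*pH
E = -0.272 + (-0.0511)*7.0 = -0.272 + (-0.3577) = -0.6297 V
Rounded to 4 decimal places: E = -0.6297 V

-0.6297 V


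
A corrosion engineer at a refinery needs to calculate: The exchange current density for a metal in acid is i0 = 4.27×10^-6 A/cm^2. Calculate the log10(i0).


i0 = 4.27×10^-6 A/cm^2
log10(i0) = -5.37

-5.37


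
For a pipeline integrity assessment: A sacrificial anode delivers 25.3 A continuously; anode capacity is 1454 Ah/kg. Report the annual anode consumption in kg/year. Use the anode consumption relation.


Annual consumption = current * hours per year / capacity
Rate = 25.3 * 8760 / 1454 = 152.4 kg/year

152.4 kg/year


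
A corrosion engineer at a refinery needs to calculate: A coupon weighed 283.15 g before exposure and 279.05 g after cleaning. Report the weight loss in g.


Weight loss = initial − final
WL = 283.15 − 279.05 = 4.1 g

4.1 g


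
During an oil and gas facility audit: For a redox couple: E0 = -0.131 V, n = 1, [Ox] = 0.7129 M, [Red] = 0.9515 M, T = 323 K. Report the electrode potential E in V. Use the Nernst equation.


Apply the Nernst equation: E = E0 + (RT/nF)*ln([Ox]/[Red])
Step 1: RT/nF = 8.314*323/(1*96485) = 0.02783253 V
Step 2: [Ox]/[Red] = 0.7129/0.9515 = 0.749238
Step 3: ln(0.749238) = -0.288699
Step 4: correction = 0.02783253 * -0.288699 = -0.008 V
E = -0.131 + -0.008 = -0.139 V

-0.139 V


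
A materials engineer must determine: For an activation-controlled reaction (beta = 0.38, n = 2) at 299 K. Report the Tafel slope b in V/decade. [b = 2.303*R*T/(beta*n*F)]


Apply the Tafel slope relation: b = 2.303*R*T/(beta*n*F)
Numerator: 2.303 * 8.314 * 299 = 5725.0
Denominator: 0.38 * 2 * 96485 = 73328.6
b = 5725.0 / 73328.6 = 0.0781 V/decade

0.0781 V/decade


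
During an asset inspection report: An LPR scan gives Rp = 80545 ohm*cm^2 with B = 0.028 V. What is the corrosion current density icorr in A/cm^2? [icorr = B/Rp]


Apply the Stern-Geary relation: icorr = B / Rp
icorr = 0.028 / 80545 = 3.476×10^-7 A/cm^2

3.476×10^-7 A/cm^2


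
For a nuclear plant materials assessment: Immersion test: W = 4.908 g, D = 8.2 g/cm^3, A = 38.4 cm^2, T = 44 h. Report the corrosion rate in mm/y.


Apply the mm/y weight-loss relation: CR = 87600 * W / (D * A * T)
Numerator: 87600 * 4.908 = 429940.8
Denominator: 8.2 * 38.4 * 44 = 13854.72
CR = 429940.8 / 13854.72 = 31.0321 mm/y

31.0321 mm/y


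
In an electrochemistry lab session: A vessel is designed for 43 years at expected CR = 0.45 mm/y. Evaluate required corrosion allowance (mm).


Corrosion allowance = CR × design life
CA = 0.45 * 43 = 19.35 mm

19.35 mm


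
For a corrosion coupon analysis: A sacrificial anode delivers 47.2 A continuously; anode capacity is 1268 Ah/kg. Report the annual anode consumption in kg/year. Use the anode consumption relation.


Annual consumption = current * hours per year / capacity
Rate = 47.2 * 8760 / 1268 = 326.1 kg/year

326.1 kg/year


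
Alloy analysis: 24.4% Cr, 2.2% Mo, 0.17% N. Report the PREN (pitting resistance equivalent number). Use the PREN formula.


Apply the PREN formula: PREN = Cr + 3.3*Mo + 16*N
PREN = 24.4 + 3.3*2.2 + 16*0.17
PREN = 24.4 + 7.26 + 2.72 = 34.38

34.38


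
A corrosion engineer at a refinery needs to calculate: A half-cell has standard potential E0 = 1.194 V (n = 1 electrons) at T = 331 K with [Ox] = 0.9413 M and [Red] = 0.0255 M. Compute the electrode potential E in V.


Apply the Nernst equation: E = E0 + (RT/nF)*ln([Ox]/[Red])
Step 1: RT/nF = 8.314*331/(1*96485) = 0.02852188 V
Step 2: [Ox]/[Red] = 0.9413/0.0255 = 36.913725
Step 3: ln(36.913725) = 3.608583
Step 4: correction = 0.02852188 * 3.608583 = 0.103 V
E = 1.194 + 0.103 = 1.297 V

1.297 V


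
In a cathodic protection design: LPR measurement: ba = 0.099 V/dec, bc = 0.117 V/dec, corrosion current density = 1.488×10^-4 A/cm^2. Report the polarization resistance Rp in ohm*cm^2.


Apply the Stern-Geary equation: Rp = ba*bc / (2.303*icorr*(ba+bc))
ba*bc = 0.099*0.117 = 0.011583
ba+bc = 0.216; 2.303*icorr*(ba+bc) = 2.303*1.488×10^-4*0.216 = 7.4020262×10^-5
Rp = 0.011583 / 7.4020262×10^-5 = 156.48 ohm*cm^2

156.48 ohm*cm^2


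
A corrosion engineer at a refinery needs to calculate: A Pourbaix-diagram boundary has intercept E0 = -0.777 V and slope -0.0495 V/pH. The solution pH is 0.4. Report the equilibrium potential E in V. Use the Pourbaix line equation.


Apply the Pourbaix line equation: E = E0 + slope*pH
E = -0.777 + (-0.0495)*0.4 = -0.777 + (-0.0198) = -0.7968 V
Rounded to 4 decimal places: E = -0.7968 V

-0.7968 V


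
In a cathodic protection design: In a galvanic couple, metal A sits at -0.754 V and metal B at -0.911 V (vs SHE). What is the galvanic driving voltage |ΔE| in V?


Driving voltage is the absolute potential difference.
|ΔE| = |-0.754 − (-0.911)| = 0.157 V

0.157 V


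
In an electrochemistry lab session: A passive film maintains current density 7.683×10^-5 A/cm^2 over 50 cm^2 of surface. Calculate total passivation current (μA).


I = i_pass * A, then convert A → μA (×10^6)
I = 7.683×10^-5 * 50 * 10^6 = 3841.5 μA

3841.5 μA


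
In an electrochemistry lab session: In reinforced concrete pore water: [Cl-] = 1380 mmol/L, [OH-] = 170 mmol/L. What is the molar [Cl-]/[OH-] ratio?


Threshold parameter = [Cl-] / [OH-] (molar basis; both in mmol/L, so units cancel)
Ratio = 1380 / 170 = 8.12

8.12


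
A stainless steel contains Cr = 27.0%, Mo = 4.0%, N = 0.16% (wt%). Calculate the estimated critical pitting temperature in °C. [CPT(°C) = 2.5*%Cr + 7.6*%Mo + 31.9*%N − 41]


Apply the ASTM G48 empirical CPT estimate: CPT(°C) = 2.5*%Cr + 7.6*%Mo + 31.9*%N − 41
2.5*27.0 = 67.5; 7.6*4.0 = 30.4; 31.9*0.16 = 5.104
CPT = 67.5 + 30.4 + 5.104 − 41 = 62.004 °C
Rounded to 0.1 °C: CPT ≈ 62.0 °C

62.0 °C


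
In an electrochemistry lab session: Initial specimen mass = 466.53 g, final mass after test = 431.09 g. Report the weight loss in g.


Weight loss = initial − final
WL = 466.53 − 431.09 = 35.44 g

35.44 g


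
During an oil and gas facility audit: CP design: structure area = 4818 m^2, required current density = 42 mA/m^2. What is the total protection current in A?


I = area * current density, then convert mA → A (÷1000)
I = 4818 * 42 / 1000 = 202.36 A

202.36 A


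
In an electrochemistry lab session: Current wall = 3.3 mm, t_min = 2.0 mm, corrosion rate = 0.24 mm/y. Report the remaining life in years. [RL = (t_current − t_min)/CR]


Apply the remaining-life relation: RL = (t_current − t_min) / CR
RL = (3.3 − 2.0) / 0.24 = 1.3 / 0.24 = 5.4 years

5.4 years


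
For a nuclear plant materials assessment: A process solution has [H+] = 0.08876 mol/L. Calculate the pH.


pH = −log10[H+]
pH = −log10(0.08876) = 1.05

1.05


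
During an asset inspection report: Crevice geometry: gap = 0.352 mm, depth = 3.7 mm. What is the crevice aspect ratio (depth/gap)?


Aspect ratio = depth / gap
Ratio = 3.7 / 0.352 = 10.5

10.5


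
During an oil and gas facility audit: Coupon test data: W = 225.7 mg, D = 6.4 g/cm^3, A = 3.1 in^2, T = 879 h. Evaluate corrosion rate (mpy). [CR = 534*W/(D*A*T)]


Apply the mpy weight-loss relation: CR = 534 * W / (D * A * T)
Numerator: 534 * 225.7 = 120523.8
Denominator: 6.4 * 3.1 * 879 = 17439.36
CR = 120523.8 / 17439.36 = 6.91102 mpy

6.91102 mpy


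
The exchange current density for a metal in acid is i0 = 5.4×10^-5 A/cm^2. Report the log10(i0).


i0 = 5.4×10^-5 A/cm^2
log10(i0) = -4.268

-4.268


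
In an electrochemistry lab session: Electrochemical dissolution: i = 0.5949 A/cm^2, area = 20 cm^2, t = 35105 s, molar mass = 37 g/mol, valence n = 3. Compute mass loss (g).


Apply Faraday's law: m = i*A*t*M / (n*F)
Total charge passed Q = i*A*t = 0.5949*20*35105 = 417679.29 C
m = Q*M/(n*F) = 417679.29*37/(3*96485) = 53.3905 g

53.3905 g


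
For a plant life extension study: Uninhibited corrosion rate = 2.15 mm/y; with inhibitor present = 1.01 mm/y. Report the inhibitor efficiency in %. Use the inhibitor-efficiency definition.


Apply the inhibitor-efficiency definition: IE = (CR_blank − CR_inh)/CR_blank × 100
IE = (2.15 − 1.01) / 2.15 × 100
IE = 1.14 / 2.15 × 100 = 53.0 %

53.0 %


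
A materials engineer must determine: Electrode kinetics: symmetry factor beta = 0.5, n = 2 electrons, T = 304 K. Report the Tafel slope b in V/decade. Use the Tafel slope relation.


Apply the Tafel slope relation: b = 2.303*R*T/(beta*n*F)
Numerator: 2.303 * 8.314 * 304 = 5820.73
Denominator: 0.5 * 2 * 96485 = 96485.0
b = 5820.73 / 96485.0 = 0.06 V/decade

0.06 V/decade


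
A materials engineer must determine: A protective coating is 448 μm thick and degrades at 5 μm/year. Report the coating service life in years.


Service life = thickness / degradation rate
Life = 448 / 5 = 89.6 years

89.6 years


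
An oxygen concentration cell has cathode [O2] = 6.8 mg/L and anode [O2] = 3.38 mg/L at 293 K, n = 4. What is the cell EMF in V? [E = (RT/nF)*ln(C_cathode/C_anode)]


Apply the Nernst concentration-cell relation: E = (RT/nF)*ln(C_cathode/C_anode)
RT/nF = 8.314*293/(4*96485) = 0.00631187 V
ln(6.8/3.38) = 0.69905
E = 0.00631187 * 0.69905 = 0.00441 V

0.00441 V


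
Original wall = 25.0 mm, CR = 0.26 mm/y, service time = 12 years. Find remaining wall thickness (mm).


Remaining wall = original − CR × time
t = 25.0 − 0.26*12 = 25.0 − 3.12 = 21.88 mm

21.88 mm


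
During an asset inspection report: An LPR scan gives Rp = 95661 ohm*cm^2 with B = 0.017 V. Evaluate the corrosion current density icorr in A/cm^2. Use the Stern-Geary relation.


Apply the Stern-Geary relation: icorr = B / Rp
icorr = 0.017 / 95661 = 1.777×10^-7 A/cm^2

1.777×10^-7 A/cm^2


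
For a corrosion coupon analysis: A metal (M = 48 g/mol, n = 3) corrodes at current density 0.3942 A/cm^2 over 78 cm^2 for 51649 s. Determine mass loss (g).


Apply Faraday's law: m = i*A*t*M / (n*F)
Total charge passed Q = i*A*t = 0.3942*78*51649 = 1588082.7924 C
m = Q*M/(n*F) = 1588082.7924*48/(3*96485) = 263.35 g

263.35 g
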